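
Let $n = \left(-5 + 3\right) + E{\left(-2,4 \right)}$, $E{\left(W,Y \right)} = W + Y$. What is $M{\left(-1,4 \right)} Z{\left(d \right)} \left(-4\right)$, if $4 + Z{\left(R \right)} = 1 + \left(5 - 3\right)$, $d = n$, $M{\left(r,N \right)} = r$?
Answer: $-4$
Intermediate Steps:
$n = 0$ ($n = \left(-5 + 3\right) + \left(-2 + 4\right) = -2 + 2 = 0$)
$d = 0$
$Z{\left(R \right)} = -1$ ($Z{\left(R \right)} = -4 + \left(1 + \left(5 - 3\right)\right) = -4 + \left(1 + 2\right) = -4 + 3 = -1$)
$M{\left(-1,4 \right)} Z{\left(d \right)} \left(-4\right) = \left(-1\right) \left(-1\right) \left(-4\right) = 1 \left(-4\right) = -4$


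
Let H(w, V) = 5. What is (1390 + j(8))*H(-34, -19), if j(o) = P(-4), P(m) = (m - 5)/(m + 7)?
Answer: 6935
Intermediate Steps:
P(m) = (-5 + m)/(7 + m)
j(o) = -3 (j(o) = (-5 - 4)/(7 - 4) = -9/3 = (1/3)*(-9) = -3)
(1390 + j(8))*H(-34, -19) = (1390 - 3)*5 = 1387*5 = 6935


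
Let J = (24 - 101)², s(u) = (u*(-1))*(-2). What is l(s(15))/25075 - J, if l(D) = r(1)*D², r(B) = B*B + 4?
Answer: -5946607/1003 ≈ -5928.8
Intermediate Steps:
s(u) = 2*u (s(u) = -u*(-2) = 2*u)
r(B) = 4 + B² (r(B) = B² + 4 = 4 + B²)
l(D) = 5*D² (l(D) = (4 + 1²)*D² = (4 + 1)*D² = 5*D²)
J = 5929 (J = (-77)² = 5929)
l(s(15))/25075 - J = (5*(2*15)²)/25075 - 1*5929 = (5*30²)*(1/25075) - 5929 = (5*900)*(1/25075) - 5929 = 4500*(1/25075) - 5929 = 180/1003 - 5929 = -5946607/1003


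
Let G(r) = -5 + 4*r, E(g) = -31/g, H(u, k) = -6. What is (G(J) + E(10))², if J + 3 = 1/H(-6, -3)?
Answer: 388129/900 ≈ 431.25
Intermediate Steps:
J = -19/6 (J = -3 + 1/(-6) = -3 - ⅙ = -19/6 ≈ -3.1667)
(G(J) + E(10))² = ((-5 + 4*(-19/6)) - 31/10)² = ((-5 - 38/3) - 31*⅒)² = (-53/3 - 31/10)² = (-623/30)² = 388129/900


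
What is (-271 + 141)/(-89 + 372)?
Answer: -130/283 ≈ -0.45936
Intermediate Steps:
(-271 + 141)/(-89 + 372) = -130/283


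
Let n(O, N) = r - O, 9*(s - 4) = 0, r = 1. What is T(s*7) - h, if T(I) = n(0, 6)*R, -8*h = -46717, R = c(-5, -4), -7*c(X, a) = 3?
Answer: -327043/56 ≈ -5840.1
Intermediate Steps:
c(X, a) = -3/7 (c(X, a) = -⅐*3 = -3/7)
R = -3/7 ≈ -0.42857
s = 4 (s = 4 + (⅑)*0 = 4 + 0 = 4)
h = 46717/8 (h = -⅛*(-46717) = 46717/8 ≈ 5839.6)
n(O, N) = 1 - O
T(I) = -3/7 (T(I) = (1 - 1*0)*(-3/7) = (1 + 0)*(-3/7) = 1*(-3/7) = -3/7)
T(s*7) - h = -3/7 - 1*46717/8 = -3/7 - 46717/8 = -327043/56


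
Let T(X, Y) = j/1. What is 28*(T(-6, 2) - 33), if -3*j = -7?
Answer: -2576/3 ≈ -858.67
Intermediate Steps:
j = 7/3 (j = -⅓*(-7) = 7/3 ≈ 2.3333)
T(X, Y) = 7/3 (T(X, Y) = (7/3)/1 = (7/3)*1 = 7/3)
28*(T(-6, 2) - 33) = 28*(7/3 - 33) = 28*(-92/3) = -2576/3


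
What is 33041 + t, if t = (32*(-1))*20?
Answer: 32401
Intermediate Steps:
t = -640 (t = -32*20 = -640)
33041 + t = 33041 - 640 = 32401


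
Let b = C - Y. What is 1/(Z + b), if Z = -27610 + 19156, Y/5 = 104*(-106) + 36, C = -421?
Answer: 1/46065 ≈ 2.1708e-5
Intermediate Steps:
Y = -54940 (Y = 5*(104*(-106) + 36) = 5*(-11024 + 36) = 5*(-10988) = -54940)
Z = -8454
b = 54519 (b = -421 - 1*(-54940) = -421 + 54940 = 54519)
1/(Z + b) = 1/(-8454 + 54519) = 1/46065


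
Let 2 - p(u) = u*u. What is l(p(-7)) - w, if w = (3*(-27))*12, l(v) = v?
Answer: 925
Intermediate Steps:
p(u) = 2 - u**2 (p(u) = 2 - u*u = 2 - u**2)
w = -972 (w = -81*12 = -972)
l(p(-7)) - w = (2 - 1*(-7)**2) - 1*(-972) = (2 - 1*49) + 972 = (2 - 49) + 972 = -47 + 972 = 925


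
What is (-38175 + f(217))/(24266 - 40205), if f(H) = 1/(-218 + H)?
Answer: 38176/15939 ≈ 2.3951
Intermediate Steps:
(-38175 + f(217))/(24266 - 40205) = (-38175 + 1/(-218 + 217))/(24266 - 40205) = (-38175 + 1/(-1))/(-15939) = (-38175 - 1)*(-1/15939) = -38176*(-1/15939) = 38176/15939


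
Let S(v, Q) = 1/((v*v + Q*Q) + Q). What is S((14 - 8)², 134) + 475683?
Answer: 9221590639/19386 ≈ 4.7568e+5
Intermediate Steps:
S(v, Q) = 1/(Q + Q² + v²) (S(v, Q) = 1/((v² + Q²) + Q) = 1/((Q² + v²) + Q) = 1/(Q + Q² + v²))
S((14 - 8)², 134) + 475683 = 1/(134 + 134² + ((14 - 8)²)²) + 475683 = 1/(134 + 17956 + (6²)²) + 475683 = 1/(134 + 17956 + 36²) + 475683 = 1/(134 + 17956 + 1296) + 475683 = 1/19386 + 475683 = 9221590639/19386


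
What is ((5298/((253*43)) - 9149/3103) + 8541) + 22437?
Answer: 1045657888909/33757537 ≈ 30976.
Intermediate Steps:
((5298/((253*43)) - 9149/3103) + 8541) + 22437 = ((5298/10879 - 9149*1/3103) + 8541) + 22437 = ((5298*(1/10879) - 9149/3103) + 8541) + 22437 = ((5298/10879 - 9149/3103) + 8541) + 22437 = (-83092277/33757537 + 8541) + 22437 = 288240031240/33757537 + 22437 = 1045657888909/33757537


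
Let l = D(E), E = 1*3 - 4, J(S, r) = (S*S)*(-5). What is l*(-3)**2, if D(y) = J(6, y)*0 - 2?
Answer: -18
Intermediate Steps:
J(S, r) = -5*S**2 (J(S, r) = S**2*(-5) = -5*S**2)
E = -1 (E = 3 - 4 = -1)
D(y) = -2 (D(y) = -5*6**2*0 - 2 = -5*36*0 - 2 = -180*0 - 2 = 0 - 2 = -2)
l = -2
l*(-3)**2 = -2*(-3)**2 = -2*9 = -18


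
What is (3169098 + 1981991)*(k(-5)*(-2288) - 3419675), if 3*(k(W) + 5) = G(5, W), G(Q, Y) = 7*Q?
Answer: -53080864660865/3 ≈ -1.7694e+13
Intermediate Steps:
k(W) = 20/3 (k(W) = -5 + (7*5)/3 = -5 + (⅓)*35 = -5 + 35/3 = 20/3)
(3169098 + 1981991)*(k(-5)*(-2288) - 3419675) = (3169098 + 1981991)*((20/3)*(-2288) - 3419675) = 5151089*(-45760/3 - 3419675) = 5151089*(-10304785/3) = -53080864660865/3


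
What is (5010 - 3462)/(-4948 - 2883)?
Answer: -1548/7831 ≈ -0.19768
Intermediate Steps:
(5010 - 3462)/(-4948 - 2883) = 1548/(-7831) = 1548*(-1/7831) = -1548/7831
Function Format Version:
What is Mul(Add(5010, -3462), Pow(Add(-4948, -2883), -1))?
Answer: Rational(-1548, 7831) ≈ -0.19768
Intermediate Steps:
Mul(Add(5010, -3462), Pow(Add(-4948, -2883), -1)) = Mul(1548, Pow(-7831, -1)) = Mul(1548, Rational(-1, 7831)) = Rational(-1548, 7831)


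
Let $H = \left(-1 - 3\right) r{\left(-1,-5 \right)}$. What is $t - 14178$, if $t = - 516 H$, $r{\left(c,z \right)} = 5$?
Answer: $-3858$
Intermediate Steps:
$H = -20$ ($H = \left(-1 - 3\right) 5 = \left(-4\right) 5 = -20$)
$t = 10320$ ($t = \left(-516\right) \left(-20\right) = 10320$)
$t - 14178 = 10320 - 14178 = -3858$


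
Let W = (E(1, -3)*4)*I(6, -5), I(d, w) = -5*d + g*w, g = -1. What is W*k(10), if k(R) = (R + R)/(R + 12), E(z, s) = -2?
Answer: 2000/11 ≈ 181.82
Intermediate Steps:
I(d, w) = -w - 5*d (I(d, w) = -5*d - w = -w - 5*d)
k(R) = 2*R/(12 + R) (k(R) = (2*R)/(12 + R) = 2*R/(12 + R))
W = 200 (W = (-2*4)*(-1*(-5) - 5*6) = -8*(5 - 30) = -8*(-25) = 200)
W*k(10) = 200*(2*10/(12 + 10)) = 200*(2*10/22) = 200*(2*10*(1/22)) = 200*(10/11) = 2000/11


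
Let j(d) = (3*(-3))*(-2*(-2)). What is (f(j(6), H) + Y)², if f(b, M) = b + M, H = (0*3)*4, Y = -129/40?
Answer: 2461761/1600 ≈ 1538.6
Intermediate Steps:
Y = -129/40 (Y = -129*1/40 = -129/40 ≈ -3.2250)
j(d) = -36 (j(d) = -9*4 = -36)
H = 0 (H = 0*4 = 0)
f(b, M) = M + b
(f(j(6), H) + Y)² = ((0 - 36) - 129/40)² = (-36 - 129/40)² = (-1569/40)² = 2461761/1600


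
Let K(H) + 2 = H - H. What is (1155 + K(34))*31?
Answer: 35743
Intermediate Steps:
K(H) = -2 (K(H) = -2 + (H - H) = -2 + 0 = -2)
(1155 + K(34))*31 = (1155 - 2)*31 = 1153*31 = 35743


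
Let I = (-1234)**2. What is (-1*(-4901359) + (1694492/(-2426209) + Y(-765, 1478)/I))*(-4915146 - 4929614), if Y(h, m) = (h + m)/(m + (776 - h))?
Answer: -134549855398686548776573683470/2788442224485019 ≈ -4.8253e+13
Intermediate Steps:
Y(h, m) = (h + m)/(776 + m - h)
I = 1522756
(-1*(-4901359) + (1694492/(-2426209) + Y(-765, 1478)/I))*(-4915146 - 4929614) = (-1*(-4901359) + (1694492/(-2426209) + ((-765 + 1478)/(776 + 1478 - 1*(-765)))/1522756))*(-4915146 - 4929614) = (4901359 + (1694492*(-1/2426209) + (713/(776 + 1478 + 765))*(1/1522756)))*(-9844760) = (4901359 + (-1694492/2426209 + (713/3019)*(1/1522756)))*(-9844760) = (4901359 + (-1694492/2426209 + 713/4597200364))*(-9844760) = (4901359 - 7789917509308071/11153768897940076)*(-9844760) = (54668617781921163655213/11153768897940076)*(-9844760) = -134549855398686548776573683470/2788442224485019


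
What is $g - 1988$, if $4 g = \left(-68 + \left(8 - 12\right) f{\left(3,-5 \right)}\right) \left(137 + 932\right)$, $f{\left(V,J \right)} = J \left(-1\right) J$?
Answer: $6564$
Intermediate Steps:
$f{\left(V,J \right)} = - J^{2}$ ($f{\left(V,J \right)} = - J J = - J^{2}$)
$g = 8552$ ($g = \frac{\left(-68 + \left(8 - 12\right) \left(- \left(-5\right)^{2}\right)\right) \left(137 + 932\right)}{4} = \frac{\left(-68 - 4 \left(\left(-1\right) 25\right)\right) 1069}{4} = \frac{\left(-68 - -100\right) 1069}{4} = \frac{\left(-68 + 100\right) 1069}{4} = \frac{32 \cdot 1069}{4} = \frac{1}{4} \cdot 34208 = 8552$)
$g - 1988 = 8552 - 1988 = 6564$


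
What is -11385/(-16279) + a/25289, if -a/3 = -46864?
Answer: 2576612433/411679631 ≈ 6.2588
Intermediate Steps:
a = 140592 (a = -3*(-46864) = 140592)
-11385/(-16279) + a/25289 = -11385/(-16279) + 140592/25289 = -11385*(-1/16279) + 140592*(1/25289) = 11385/16279 + 140592/25289 = 2576612433/411679631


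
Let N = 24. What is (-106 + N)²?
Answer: 6724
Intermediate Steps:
(-106 + N)² = (-106 + 24)² = (-82)² = 6724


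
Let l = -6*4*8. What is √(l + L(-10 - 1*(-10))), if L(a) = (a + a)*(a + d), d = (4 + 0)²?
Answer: 8*I*√3 ≈ 13.856*I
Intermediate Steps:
d = 16 (d = 4² = 16)
L(a) = 2*a*(16 + a) (L(a) = (a + a)*(a + 16) = (2*a)*(16 + a) = 2*a*(16 + a))
l = -192 (l = -24*8 = -192)
√(l + L(-10 - 1*(-10))) = √(-192 + 2*(-10 - 1*(-10))*(16 + (-10 - 1*(-10)))) = √(-192 + 2*(-10 + 10)*(16 + (-10 + 10))) = √(-192 + 2*0*(16 + 0)) = √(-192 + 2*0*16) = √(-192 + 0) = √(-192) = 8*I*√3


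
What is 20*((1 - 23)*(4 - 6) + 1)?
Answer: 900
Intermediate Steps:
20*((1 - 23)*(4 - 6) + 1) = 20*(-22*(-2) + 1) = 20*(44 + 1) = 20*45 = 900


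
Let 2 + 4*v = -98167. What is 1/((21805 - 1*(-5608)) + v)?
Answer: 4/11483 ≈ 0.00034834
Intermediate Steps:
v = -98169/4 (v = -1/2 + (1/4)*(-98167) = -1/2 - 98167/4 = -98169/4 ≈ -24542.)
1/((21805 - 1*(-5608)) + v) = 1/((21805 - 1*(-5608)) - 98169/4) = 1/((21805 + 5608) - 98169/4) = 1/(27413 - 98169/4) = 1/(11483/4) = 4/11483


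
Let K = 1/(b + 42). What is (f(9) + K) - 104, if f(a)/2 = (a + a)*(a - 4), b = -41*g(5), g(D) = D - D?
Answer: 3193/42 ≈ 76.024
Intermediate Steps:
g(D) = 0
b = 0 (b = -41*0 = 0)
f(a) = 4*a*(-4 + a) (f(a) = 2*((a + a)*(a - 4)) = 2*((2*a)*(-4 + a)) = 2*(2*a*(-4 + a)) = 4*a*(-4 + a))
K = 1/42 (K = 1/(0 + 42) = 1/42 ≈ 0.023810)
(f(9) + K) - 104 = (4*9*(-4 + 9) + 1/42) - 104 = (4*9*5 + 1/42) - 104 = (180 + 1/42) - 104 = 7561/42 - 104 = 3193/42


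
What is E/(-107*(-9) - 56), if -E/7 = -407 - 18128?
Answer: 129745/907 ≈ 143.05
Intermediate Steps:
E = 129745 (E = -7*(-407 - 18128) = -7*(-18535) = 129745)
E/(-107*(-9) - 56) = 129745/(-107*(-9) - 56) = 129745/(963 - 56) = 129745/907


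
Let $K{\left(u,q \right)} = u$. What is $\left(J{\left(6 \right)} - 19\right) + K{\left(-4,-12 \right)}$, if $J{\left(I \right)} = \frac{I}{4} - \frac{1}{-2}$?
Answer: $-21$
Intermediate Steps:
$J{\left(I \right)} = \frac{1}{2} + \frac{I}{4}$ ($J{\left(I \right)} = I \frac{1}{4} - - \frac{1}{2} = \frac{I}{4} + \frac{1}{2} = \frac{1}{2} + \frac{I}{4}$)
$\left(J{\left(6 \right)} - 19\right) + K{\left(-4,-12 \right)} = \left(\left(\frac{1}{2} + \frac{1}{4} \cdot 6\right) - 19\right) - 4 = \left(\left(\frac{1}{2} + \frac{3}{2}\right) - 19\right) - 4 = \left(2 - 19\right) - 4 = -17 - 4 = -21$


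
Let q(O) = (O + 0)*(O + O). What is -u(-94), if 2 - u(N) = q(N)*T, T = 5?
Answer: 88358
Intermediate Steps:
q(O) = 2*O² (q(O) = O*(2*O) = 2*O²)
u(N) = 2 - 10*N² (u(N) = 2 - 2*N²*5 = 2 - 10*N²)
-u(-94) = -(2 - 10*(-94)²) = -(2 - 10*8836) = -(2 - 88360) = -1*(-88358) = 88358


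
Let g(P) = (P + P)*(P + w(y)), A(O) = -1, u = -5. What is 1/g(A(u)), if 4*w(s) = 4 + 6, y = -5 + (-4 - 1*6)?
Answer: -⅓ ≈ -0.33333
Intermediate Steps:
y = -15 (y = -5 + (-4 - 6) = -5 - 10 = -15)
w(s) = 5/2 (w(s) = (4 + 6)/4 = (¼)*10 = 5/2)
g(P) = 2*P*(5/2 + P) (g(P) = (P + P)*(P + 5/2) = (2*P)*(5/2 + P) = 2*P*(5/2 + P))
1/g(A(u)) = 1/(-(5 + 2*(-1))) = 1/(-(5 - 2)) = 1/(-1*3) = 1/(-3) = -⅓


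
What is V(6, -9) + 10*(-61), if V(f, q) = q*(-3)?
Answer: -583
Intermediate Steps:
V(f, q) = -3*q
V(6, -9) + 10*(-61) = -3*(-9) + 10*(-61) = 27 - 610 = -583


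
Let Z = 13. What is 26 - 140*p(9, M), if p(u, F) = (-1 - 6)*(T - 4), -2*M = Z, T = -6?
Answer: -9774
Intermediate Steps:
M = -13/2 (M = -½*13 = -13/2 ≈ -6.5000)
p(u, F) = 70 (p(u, F) = (-1 - 6)*(-6 - 4) = -7*(-10) = 70)
26 - 140*p(9, M) = 26 - 140*70 = 26 - 9800 = -9774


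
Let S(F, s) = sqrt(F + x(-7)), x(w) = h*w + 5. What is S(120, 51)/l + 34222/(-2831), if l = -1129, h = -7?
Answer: -34222/2831 - sqrt(174)/1129 ≈ -12.100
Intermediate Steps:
x(w) = 5 - 7*w (x(w) = -7*w + 5 = 5 - 7*w)
S(F, s) = sqrt(54 + F) (S(F, s) = sqrt(F + (5 - 7*(-7))) = sqrt(F + (5 + 49)) = sqrt(F + 54) = sqrt(54 + F))
S(120, 51)/l + 34222/(-2831) = sqrt(54 + 120)/(-1129) + 34222/(-2831) = sqrt(174)*(-1/1129) + 34222*(-1/2831) = -sqrt(174)/1129 - 34222/2831 = -34222/2831 - sqrt(174)/1129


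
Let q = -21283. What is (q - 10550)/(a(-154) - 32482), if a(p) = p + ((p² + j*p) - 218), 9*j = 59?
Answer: 286497/91328 ≈ 3.1370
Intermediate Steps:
j = 59/9 (j = (⅑)*59 = 59/9 ≈ 6.5556)
a(p) = -218 + p² + 68*p/9 (a(p) = p + ((p² + 59*p/9) - 218) = p + (-218 + p² + 59*p/9) = -218 + p² + 68*p/9)
(q - 10550)/(a(-154) - 32482) = (-21283 - 10550)/((-218 + (-154)² + (68/9)*(-154)) - 32482) = -31833/((-218 + 23716 - 10472/9) - 32482) = -31833/(201010/9 - 32482) = -31833/(-91328/9) = -31833*(-9/91328) = 286497/91328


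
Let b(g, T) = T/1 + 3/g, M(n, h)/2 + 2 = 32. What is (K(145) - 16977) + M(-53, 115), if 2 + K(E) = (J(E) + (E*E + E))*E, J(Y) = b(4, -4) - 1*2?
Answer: 12207879/4 ≈ 3.0520e+6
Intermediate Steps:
M(n, h) = 60 (M(n, h) = -4 + 2*32 = -4 + 64 = 60)
b(g, T) = T + 3/g (b(g, T) = T*1 + 3/g = T + 3/g)
J(Y) = -21/4 (J(Y) = (-4 + 3/4) - 1*2 = (-4 + 3*(¼)) - 2 = (-4 + ¾) - 2 = -13/4 - 2 = -21/4)
K(E) = -2 + E*(-21/4 + E + E²) (K(E) = -2 + (-21/4 + (E*E + E))*E = -2 + (-21/4 + (E² + E))*E = -2 + (-21/4 + (E + E²))*E = -2 + (-21/4 + E + E²)*E = -2 + E*(-21/4 + E + E²))
(K(145) - 16977) + M(-53, 115) = ((-2 + 145² + 145³ - 21/4*145) - 16977) + 60 = ((-2 + 21025 + 3048625 - 3045/4) - 16977) + 60 = (12275547/4 - 16977) + 60 = 12207639/4 + 60 = 12207879/4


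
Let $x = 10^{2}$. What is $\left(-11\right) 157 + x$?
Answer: $-1627$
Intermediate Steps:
$x = 100$
$\left(-11\right) 157 + x = \left(-11\right) 157 + 100 = -1727 + 100 = -1627$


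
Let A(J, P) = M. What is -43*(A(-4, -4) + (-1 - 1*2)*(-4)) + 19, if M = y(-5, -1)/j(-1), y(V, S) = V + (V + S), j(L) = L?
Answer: -970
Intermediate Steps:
y(V, S) = S + 2*V (y(V, S) = V + (S + V) = S + 2*V)
M = 11 (M = (-1 + 2*(-5))/(-1) = (-1 - 10)*(-1) = -11*(-1) = 11)
A(J, P) = 11
-43*(A(-4, -4) + (-1 - 1*2)*(-4)) + 19 = -43*(11 + (-1 - 1*2)*(-4)) + 19 = -43*(11 + (-1 - 2)*(-4)) + 19 = -43*(11 - 3*(-4)) + 19 = -43*(11 + 12) + 19 = -43*23 + 19 = -989 + 19 = -970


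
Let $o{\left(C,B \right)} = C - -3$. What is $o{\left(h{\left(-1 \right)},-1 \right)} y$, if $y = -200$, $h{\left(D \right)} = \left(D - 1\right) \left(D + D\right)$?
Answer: $-1400$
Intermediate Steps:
$h{\left(D \right)} = 2 D \left(-1 + D\right)$ ($h{\left(D \right)} = \left(-1 + D\right) 2 D = 2 D \left(-1 + D\right)$)
$o{\left(C,B \right)} = 3 + C$ ($o{\left(C,B \right)} = C + 3 = 3 + C$)
$o{\left(h{\left(-1 \right)},-1 \right)} y = \left(3 + 2 \left(-1\right) \left(-1 - 1\right)\right) \left(-200\right) = \left(3 + 2 \left(-1\right) \left(-2\right)\right) \left(-200\right) = \left(3 + 4\right) \left(-200\right) = 7 \left(-200\right) = -1400$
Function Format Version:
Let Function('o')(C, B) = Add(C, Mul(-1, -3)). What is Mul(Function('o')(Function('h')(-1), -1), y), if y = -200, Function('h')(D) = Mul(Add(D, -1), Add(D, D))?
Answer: -1400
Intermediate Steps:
Function('h')(D) = Mul(2, D, Add(-1, D)) (Function('h')(D) = Mul(Add(-1, D), Mul(2, D)) = Mul(2, D, Add(-1, D)))
Function('o')(C, B) = Add(3, C) (Function('o')(C, B) = Add(C, 3) = Add(3, C))
Mul(Function('o')(Function('h')(-1), -1), y) = Mul(Add(3, Mul(2, -1, Add(-1, -1))), -200) = Mul(Add(3, Mul(2, -1, -2)), -200) = Mul(Add(3, 4), -200) = Mul(7, -200) = -1400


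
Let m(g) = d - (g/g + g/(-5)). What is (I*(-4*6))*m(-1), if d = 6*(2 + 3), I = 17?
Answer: -58752/5 ≈ -11750.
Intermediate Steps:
d = 30 (d = 6*5 = 30)
m(g) = 29 + g/5 (m(g) = 30 - (g/g + g/(-5)) = 30 - (1 + g*(-1/5)) = 30 - (1 - g/5) = 30 + (-1 + g/5) = 29 + g/5)
(I*(-4*6))*m(-1) = (17*(-4*6))*(29 + (1/5)*(-1)) = (17*(-24))*(29 - 1/5) = -408*144/5 = -58752/5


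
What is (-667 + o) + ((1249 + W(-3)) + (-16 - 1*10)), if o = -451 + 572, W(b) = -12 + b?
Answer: 662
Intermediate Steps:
o = 121
(-667 + o) + ((1249 + W(-3)) + (-16 - 1*10)) = (-667 + 121) + ((1249 + (-12 - 3)) + (-16 - 1*10)) = -546 + ((1249 - 15) + (-16 - 10)) = -546 + (1234 - 26) = -546 + 1208 = 662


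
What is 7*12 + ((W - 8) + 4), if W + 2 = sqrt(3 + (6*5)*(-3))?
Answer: 78 + I*sqrt(87) ≈ 78.0 + 9.3274*I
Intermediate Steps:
W = -2 + I*sqrt(87) (W = -2 + sqrt(3 + (6*5)*(-3)) = -2 + sqrt(3 + 30*(-3)) = -2 + sqrt(3 - 90) = -2 + sqrt(-87) = -2 + I*sqrt(87) ≈ -2.0 + 9.3274*I)
7*12 + ((W - 8) + 4) = 7*12 + (((-2 + I*sqrt(87)) - 8) + 4) = 84 + ((-10 + I*sqrt(87)) + 4) = 84 + (-6 + I*sqrt(87)) = 78 + I*sqrt(87)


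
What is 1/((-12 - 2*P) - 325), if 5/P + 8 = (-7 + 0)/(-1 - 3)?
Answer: -5/1677 ≈ -0.0029815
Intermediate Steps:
P = -⅘ (P = 5/(-8 + (-7 + 0)/(-1 - 3)) = 5/(-8 - 7/(-4)) = 5/(-8 - 7*(-¼)) = 5/(-8 + 7/4) = 5/(-25/4) = 5*(-4/25) = -⅘ ≈ -0.80000)
1/((-12 - 2*P) - 325) = 1/((-12 - 2*(-⅘)) - 325) = 1/((-12 + 8/5) - 325) = 1/(-52/5 - 325) = 1/(-1677/5) = -5/1677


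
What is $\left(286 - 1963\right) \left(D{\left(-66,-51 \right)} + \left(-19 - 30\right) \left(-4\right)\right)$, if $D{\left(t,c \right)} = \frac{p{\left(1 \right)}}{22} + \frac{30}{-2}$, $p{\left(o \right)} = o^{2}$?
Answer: $- \frac{6679491}{22} \approx -3.0361 \cdot 10^{5}$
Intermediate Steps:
$D{\left(t,c \right)} = - \frac{329}{22}$ ($D{\left(t,c \right)} = \frac{1^{2}}{22} + \frac{30}{-2} = 1 \cdot \frac{1}{22} + 30 \left(- \frac{1}{2}\right) = \frac{1}{22} - 15 = - \frac{329}{22}$)
$\left(286 - 1963\right) \left(D{\left(-66,-51 \right)} + \left(-19 - 30\right) \left(-4\right)\right) = \left(286 - 1963\right) \left(- \frac{329}{22} + \left(-19 - 30\right) \left(-4\right)\right) = - 1677 \left(- \frac{329}{22} - -196\right) = - 1677 \left(- \frac{329}{22} + 196\right) = \left(-1677\right) \frac{3983}{22} = - \frac{6679491}{22}$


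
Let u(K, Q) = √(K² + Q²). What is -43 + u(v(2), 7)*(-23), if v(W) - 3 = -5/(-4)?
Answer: -43 - 23*√1073/4 ≈ -231.35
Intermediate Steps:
v(W) = 17/4 (v(W) = 3 - 5/(-4) = 3 - 5*(-¼) = 3 + 5/4 = 17/4)
-43 + u(v(2), 7)*(-23) = -43 + √((17/4)² + 7²)*(-23) = -43 + √(289/16 + 49)*(-23) = -43 + √(1073/16)*(-23) = -43 + (√1073/4)*(-23) = -43 - 23*√1073/4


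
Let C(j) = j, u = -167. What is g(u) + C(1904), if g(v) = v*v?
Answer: 29793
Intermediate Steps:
g(v) = v²
g(u) + C(1904) = (-167)² + 1904 = 27889 + 1904 = 29793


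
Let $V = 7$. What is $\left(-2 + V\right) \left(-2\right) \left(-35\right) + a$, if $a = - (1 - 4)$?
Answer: $353$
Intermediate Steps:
$a = 3$ ($a = \left(-1\right) \left(-3\right) = 3$)
$\left(-2 + V\right) \left(-2\right) \left(-35\right) + a = \left(-2 + 7\right) \left(-2\right) \left(-35\right) + 3 = 5 \left(-2\right) \left(-35\right) + 3 = \left(-10\right) \left(-35\right) + 3 = 350 + 3 = 353$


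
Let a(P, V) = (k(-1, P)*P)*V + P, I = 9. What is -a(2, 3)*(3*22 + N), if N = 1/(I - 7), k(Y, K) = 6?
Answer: -2527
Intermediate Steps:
N = ½ (N = 1/(9 - 7) = 1/2 = ½ ≈ 0.50000)
a(P, V) = P + 6*P*V (a(P, V) = (6*P)*V + P = 6*P*V + P = P + 6*P*V)
-a(2, 3)*(3*22 + N) = -2*(1 + 6*3)*(3*22 + ½) = -2*(1 + 18)*(66 + ½) = -2*19*133/2 = -38*133/2 = -1*2527 = -2527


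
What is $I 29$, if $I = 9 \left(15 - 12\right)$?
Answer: $783$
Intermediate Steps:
$I = 27$ ($I = 9 \cdot 3 = 27$)
$I 29 = 27 \cdot 29 = 783$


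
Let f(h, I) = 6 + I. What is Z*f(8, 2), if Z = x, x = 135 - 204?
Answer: -552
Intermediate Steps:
x = -69
Z = -69
Z*f(8, 2) = -69*(6 + 2) = -69*8 = -552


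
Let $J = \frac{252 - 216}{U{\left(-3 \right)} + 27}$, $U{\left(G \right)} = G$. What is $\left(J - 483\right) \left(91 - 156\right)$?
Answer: $\frac{62595}{2} \approx 31298.0$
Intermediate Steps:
$J = \frac{3}{2}$ ($J = \frac{252 - 216}{-3 + 27} = \frac{36}{24} = 36 \cdot \frac{1}{24} = \frac{3}{2} \approx 1.5$)
$\left(J - 483\right) \left(91 - 156\right) = \left(\frac{3}{2} - 483\right) \left(91 - 156\right) = - \frac{963 \left(91 - 156\right)}{2} = \left(- \frac{963}{2}\right) \left(-65\right) = \frac{62595}{2}$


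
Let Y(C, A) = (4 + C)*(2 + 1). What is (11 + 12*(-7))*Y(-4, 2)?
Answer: 0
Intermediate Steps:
Y(C, A) = 12 + 3*C (Y(C, A) = (4 + C)*3 = 12 + 3*C)
(11 + 12*(-7))*Y(-4, 2) = (11 + 12*(-7))*(12 + 3*(-4)) = (11 - 84)*(12 - 12) = -73*0 = 0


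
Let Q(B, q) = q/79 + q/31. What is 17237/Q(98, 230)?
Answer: 3837583/2300 ≈ 1668.5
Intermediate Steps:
Q(B, q) = 110*q/2449 (Q(B, q) = q*(1/79) + q*(1/31) = q/79 + q/31 = 110*q/2449)
17237/Q(98, 230) = 17237/(((110/2449)*230)) = 17237/(25300/2449) = 17237*(2449/25300) = 3837583/2300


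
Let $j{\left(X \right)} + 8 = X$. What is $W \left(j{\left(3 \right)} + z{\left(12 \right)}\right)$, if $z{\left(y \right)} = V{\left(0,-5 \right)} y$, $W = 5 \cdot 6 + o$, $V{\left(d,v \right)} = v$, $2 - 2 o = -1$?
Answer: $- \frac{4095}{2} \approx -2047.5$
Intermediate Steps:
$o = \frac{3}{2}$ ($o = 1 - - \frac{1}{2} = 1 + \frac{1}{2} = \frac{3}{2} \approx 1.5$)
$j{\left(X \right)} = -8 + X$
$W = \frac{63}{2}$ ($W = 5 \cdot 6 + \frac{3}{2} = 30 + \frac{3}{2} = \frac{63}{2} \approx 31.5$)
$z{\left(y \right)} = - 5 y$
$W \left(j{\left(3 \right)} + z{\left(12 \right)}\right) = \frac{63 \left(\left(-8 + 3\right) - 60\right)}{2} = \frac{63 \left(-5 - 60\right)}{2} = \frac{63}{2} \left(-65\right) = - \frac{4095}{2}$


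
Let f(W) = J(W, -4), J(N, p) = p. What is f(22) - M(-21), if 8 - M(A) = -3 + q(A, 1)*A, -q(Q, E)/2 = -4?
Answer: -183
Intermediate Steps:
f(W) = -4
q(Q, E) = 8 (q(Q, E) = -2*(-4) = 8)
M(A) = 11 - 8*A (M(A) = 8 - (-3 + 8*A) = 8 + (3 - 8*A) = 11 - 8*A)
f(22) - M(-21) = -4 - (11 - 8*(-21)) = -4 - (11 + 168) = -4 - 1*179 = -4 - 179 = -183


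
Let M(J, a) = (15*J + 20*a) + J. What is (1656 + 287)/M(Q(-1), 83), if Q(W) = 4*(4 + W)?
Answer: 1943/1852 ≈ 1.0491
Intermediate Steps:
Q(W) = 16 + 4*W
M(J, a) = 16*J + 20*a
(1656 + 287)/M(Q(-1), 83) = (1656 + 287)/(16*(16 + 4*(-1)) + 20*83) = 1943/(16*(16 - 4) + 1660) = 1943/(16*12 + 1660) = 1943/(192 + 1660) = 1943/1852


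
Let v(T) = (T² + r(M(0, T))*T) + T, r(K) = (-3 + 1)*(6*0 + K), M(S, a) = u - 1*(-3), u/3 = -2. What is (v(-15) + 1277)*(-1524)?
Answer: -2129028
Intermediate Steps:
u = -6 (u = 3*(-2) = -6)
M(S, a) = -3 (M(S, a) = -6 - 1*(-3) = -6 + 3 = -3)
r(K) = -2*K (r(K) = -2*(0 + K) = -2*K)
v(T) = T² + 7*T (v(T) = (T² + (-2*(-3))*T) + T = (T² + 6*T) + T = T² + 7*T)
(v(-15) + 1277)*(-1524) = (-15*(7 - 15) + 1277)*(-1524) = (-15*(-8) + 1277)*(-1524) = (120 + 1277)*(-1524) = 1397*(-1524) = -2129028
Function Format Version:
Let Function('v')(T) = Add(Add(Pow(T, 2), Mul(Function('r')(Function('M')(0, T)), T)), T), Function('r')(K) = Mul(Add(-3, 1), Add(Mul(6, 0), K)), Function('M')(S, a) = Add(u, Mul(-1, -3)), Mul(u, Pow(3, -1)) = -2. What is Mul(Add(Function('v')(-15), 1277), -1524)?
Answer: -2129028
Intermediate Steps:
u = -6 (u = Mul(3, -2) = -6)
Function('M')(S, a) = -3 (Function('M')(S, a) = Add(-6, Mul(-1, -3)) = Add(-6, 3) = -3)
Function('r')(K) = Mul(-2, K) (Function('r')(K) = Mul(-2, Add(0, K)) = Mul(-2, K))
Function('v')(T) = Add(Pow(T, 2), Mul(7, T)) (Function('v')(T) = Add(Add(Pow(T, 2), Mul(Mul(-2, -3), T)), T) = Add(Add(Pow(T, 2), Mul(6, T)), T) = Add(Pow(T, 2), Mul(7, T)))
Mul(Add(Function('v')(-15), 1277), -1524) = Mul(Add(Mul(-15, Add(7, -15)), 1277), -1524) = Mul(Add(Mul(-15, -8), 1277), -1524) = Mul(Add(120, 1277), -1524) = Mul(1397, -1524) = -2129028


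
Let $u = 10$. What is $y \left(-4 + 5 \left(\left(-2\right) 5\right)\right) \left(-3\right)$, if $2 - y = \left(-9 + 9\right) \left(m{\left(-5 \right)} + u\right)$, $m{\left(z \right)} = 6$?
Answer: $324$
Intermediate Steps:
$y = 2$ ($y = 2 - \left(-9 + 9\right) \left(6 + 10\right) = 2 - 0 \cdot 16 = 2 - 0 = 2 + 0 = 2$)
$y \left(-4 + 5 \left(\left(-2\right) 5\right)\right) \left(-3\right) = 2 \left(-4 + 5 \left(\left(-2\right) 5\right)\right) \left(-3\right) = 2 \left(-4 + 5 \left(-10\right)\right) \left(-3\right) = 2 \left(-4 - 50\right) \left(-3\right) = 2 \left(-54\right) \left(-3\right) = \left(-108\right) \left(-3\right) = 324$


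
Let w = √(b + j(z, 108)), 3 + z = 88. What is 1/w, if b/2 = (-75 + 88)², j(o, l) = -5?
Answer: √37/111 ≈ 0.054800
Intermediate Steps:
z = 85 (z = -3 + 88 = 85)
b = 338 (b = 2*(-75 + 88)² = 2*13² = 2*169 = 338)
w = 3*√37 (w = √(338 - 5) = √333 = 3*√37 ≈ 18.248)
1/w = 1/(3*√37) = √37/111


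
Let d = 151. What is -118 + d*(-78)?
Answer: -11896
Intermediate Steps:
-118 + d*(-78) = -118 + 151*(-78) = -118 - 11778 = -11896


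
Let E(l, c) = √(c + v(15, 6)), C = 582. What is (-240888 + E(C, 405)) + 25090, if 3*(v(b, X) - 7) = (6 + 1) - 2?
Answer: -215798 + √3723/3 ≈ -2.1578e+5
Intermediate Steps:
v(b, X) = 26/3 (v(b, X) = 7 + ((6 + 1) - 2)/3 = 7 + (7 - 2)/3 = 7 + (⅓)*5 = 7 + 5/3 = 26/3)
E(l, c) = √(26/3 + c) (E(l, c) = √(c + 26/3) = √(26/3 + c))
(-240888 + E(C, 405)) + 25090 = (-240888 + √(78 + 9*405)/3) + 25090 = (-240888 + √(78 + 3645)/3) + 25090 = (-240888 + √3723/3) + 25090 = -215798 + √3723/3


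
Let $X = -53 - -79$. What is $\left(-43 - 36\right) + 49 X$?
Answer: $1195$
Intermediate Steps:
$X = 26$ ($X = -53 + 79 = 26$)
$\left(-43 - 36\right) + 49 X = \left(-43 - 36\right) + 49 \cdot 26 = -79 + 1274 = 1195$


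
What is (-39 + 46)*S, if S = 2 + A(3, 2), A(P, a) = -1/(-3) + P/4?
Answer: 259/12 ≈ 21.583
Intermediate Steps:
A(P, a) = ⅓ + P/4 (A(P, a) = -1*(-⅓) + P*(¼) = ⅓ + P/4)
S = 37/12 (S = 2 + (⅓ + (¼)*3) = 2 + (⅓ + ¾) = 2 + 13/12 = 37/12 ≈ 3.0833)
(-39 + 46)*S = (-39 + 46)*(37/12) = 7*(37/12) = 259/12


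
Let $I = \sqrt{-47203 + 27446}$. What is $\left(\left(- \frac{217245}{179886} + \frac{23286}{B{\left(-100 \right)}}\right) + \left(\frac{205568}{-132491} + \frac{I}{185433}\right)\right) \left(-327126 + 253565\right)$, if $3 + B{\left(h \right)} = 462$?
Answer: $- \frac{612771295953131153}{173642439618} - \frac{73561 i \sqrt{19757}}{185433} \approx -3.5289 \cdot 10^{6} - 55.76 i$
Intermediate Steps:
$I = i \sqrt{19757}$ ($I = \sqrt{-19757} = i \sqrt{19757} \approx 140.56 i$)
$B{\left(h \right)} = 459$ ($B{\left(h \right)} = -3 + 462 = 459$)
$\left(\left(- \frac{217245}{179886} + \frac{23286}{B{\left(-100 \right)}}\right) + \left(\frac{205568}{-132491} + \frac{I}{185433}\right)\right) \left(-327126 + 253565\right) = \left(\left(- \frac{217245}{179886} + \frac{23286}{459}\right) + \left(\frac{205568}{-132491} + \frac{i \sqrt{19757}}{185433}\right)\right) \left(-327126 + 253565\right) = \left(\left(\left(-217245\right) \frac{1}{179886} + 23286 \cdot \frac{1}{459}\right) + \left(205568 \left(- \frac{1}{132491}\right) + i \sqrt{19757} \cdot \frac{1}{185433}\right)\right) \left(-73561\right) = \left(\left(- \frac{10345}{8566} + \frac{7762}{153}\right) - \left(\frac{205568}{132491} - \frac{i \sqrt{19757}}{185433}\right)\right) \left(-73561\right) = \left(\frac{64906507}{1310598} - \left(\frac{205568}{132491} - \frac{i \sqrt{19757}}{185433}\right)\right) \left(-73561\right) = \left(\frac{8330111009273}{173642439618} + \frac{i \sqrt{19757}}{185433}\right) \left(-73561\right) = - \frac{612771295953131153}{173642439618} - \frac{73561 i \sqrt{19757}}{185433}$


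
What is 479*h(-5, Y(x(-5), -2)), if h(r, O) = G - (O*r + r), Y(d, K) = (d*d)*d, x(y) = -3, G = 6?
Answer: -59396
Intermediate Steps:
Y(d, K) = d³ (Y(d, K) = d²*d = d³)
h(r, O) = 6 - r - O*r (h(r, O) = 6 - (O*r + r) = 6 - (r + O*r) = 6 + (-r - O*r) = 6 - r - O*r)
479*h(-5, Y(x(-5), -2)) = 479*(6 - 1*(-5) - 1*(-3)³*(-5)) = 479*(6 + 5 - 1*(-27)*(-5)) = 479*(6 + 5 - 135) = 479*(-124) = -59396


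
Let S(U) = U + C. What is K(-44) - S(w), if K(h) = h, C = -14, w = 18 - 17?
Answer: -31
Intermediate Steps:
w = 1
S(U) = -14 + U (S(U) = U - 14 = -14 + U)
K(-44) - S(w) = -44 - (-14 + 1) = -44 - 1*(-13) = -44 + 13 = -31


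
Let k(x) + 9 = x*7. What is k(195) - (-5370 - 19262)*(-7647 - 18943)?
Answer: -654963524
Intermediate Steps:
k(x) = -9 + 7*x (k(x) = -9 + x*7 = -9 + 7*x)
k(195) - (-5370 - 19262)*(-7647 - 18943) = (-9 + 7*195) - (-5370 - 19262)*(-7647 - 18943) = (-9 + 1365) - (-24632)*(-26590) = 1356 - 1*654964880 = 1356 - 654964880 = -654963524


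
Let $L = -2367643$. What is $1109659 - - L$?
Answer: $-1257984$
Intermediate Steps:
$1109659 - - L = 1109659 - \left(-1\right) \left(-2367643\right) = 1109659 - 2367643 = -1257984$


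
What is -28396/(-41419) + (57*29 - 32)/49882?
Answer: 211941353/295151794 ≈ 0.71808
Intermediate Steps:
-28396/(-41419) + (57*29 - 32)/49882 = -28396*(-1/41419) + (1653 - 32)*(1/49882) = 28396/41419 + 1621*(1/49882) = 28396/41419 + 1621/49882 = 211941353/295151794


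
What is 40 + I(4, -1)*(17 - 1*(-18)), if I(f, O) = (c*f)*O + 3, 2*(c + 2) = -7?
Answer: 915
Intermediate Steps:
c = -11/2 (c = -2 + (½)*(-7) = -2 - 7/2 = -11/2 ≈ -5.5000)
I(f, O) = 3 - 11*O*f/2 (I(f, O) = (-11*f/2)*O + 3 = -11*O*f/2 + 3 = 3 - 11*O*f/2)
40 + I(4, -1)*(17 - 1*(-18)) = 40 + (3 - 11/2*(-1)*4)*(17 - 1*(-18)) = 40 + (3 + 22)*(17 + 18) = 40 + 25*35 = 40 + 875 = 915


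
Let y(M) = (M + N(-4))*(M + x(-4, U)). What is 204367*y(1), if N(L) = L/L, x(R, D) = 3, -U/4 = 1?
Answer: 1634936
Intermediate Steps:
U = -4 (U = -4*1 = -4)
N(L) = 1
y(M) = (1 + M)*(3 + M) (y(M) = (M + 1)*(M + 3) = (1 + M)*(3 + M))
204367*y(1) = 204367*(3 + 1**2 + 4*1) = 204367*(3 + 1 + 4) = 204367*8 = 1634936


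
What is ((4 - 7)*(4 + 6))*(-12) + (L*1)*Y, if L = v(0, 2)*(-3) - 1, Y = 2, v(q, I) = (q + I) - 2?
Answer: 358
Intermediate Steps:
v(q, I) = -2 + I + q (v(q, I) = (I + q) - 2 = -2 + I + q)
L = -1 (L = (-2 + 2 + 0)*(-3) - 1 = 0*(-3) - 1 = 0 - 1 = -1)
((4 - 7)*(4 + 6))*(-12) + (L*1)*Y = ((4 - 7)*(4 + 6))*(-12) - 1*1*2 = -3*10*(-12) - 1*2 = -30*(-12) - 2 = 360 - 2 = 358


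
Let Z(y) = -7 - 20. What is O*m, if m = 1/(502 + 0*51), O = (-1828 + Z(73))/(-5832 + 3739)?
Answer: 265/150098 ≈ 0.0017655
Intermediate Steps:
Z(y) = -27
O = 265/299 (O = (-1828 - 27)/(-5832 + 3739) = -1855/(-2093) = -1855*(-1/2093) = 265/299 ≈ 0.88629)
m = 1/502 (m = 1/(502 + 0) = 1/502 ≈ 0.0019920)
O*m = (265/299)*(1/502) = 265/150098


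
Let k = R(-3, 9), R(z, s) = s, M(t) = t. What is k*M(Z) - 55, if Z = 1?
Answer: -46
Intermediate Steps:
k = 9
k*M(Z) - 55 = 9*1 - 55 = 9 - 55 = -46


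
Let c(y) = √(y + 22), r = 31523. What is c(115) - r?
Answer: -31523 + √137 ≈ -31511.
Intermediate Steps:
c(y) = √(22 + y)
c(115) - r = √(22 + 115) - 1*31523 = √137 - 31523 = -31523 + √137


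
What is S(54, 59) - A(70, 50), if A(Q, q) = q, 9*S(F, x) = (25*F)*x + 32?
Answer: 79232/9 ≈ 8803.6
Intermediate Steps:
S(F, x) = 32/9 + 25*F*x/9 (S(F, x) = ((25*F)*x + 32)/9 = (25*F*x + 32)/9 = (32 + 25*F*x)/9 = 32/9 + 25*F*x/9)
S(54, 59) - A(70, 50) = (32/9 + (25/9)*54*59) - 1*50 = (32/9 + 8850) - 50 = 79682/9 - 50 = 79232/9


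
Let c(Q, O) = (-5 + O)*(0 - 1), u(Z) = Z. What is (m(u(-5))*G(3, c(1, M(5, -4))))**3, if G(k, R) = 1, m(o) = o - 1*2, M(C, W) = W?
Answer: -343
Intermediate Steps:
c(Q, O) = 5 - O (c(Q, O) = (-5 + O)*(-1) = 5 - O)
m(o) = -2 + o (m(o) = o - 2 = -2 + o)
(m(u(-5))*G(3, c(1, M(5, -4))))**3 = ((-2 - 5)*1)**3 = (-7*1)**3 = (-7)**3 = -343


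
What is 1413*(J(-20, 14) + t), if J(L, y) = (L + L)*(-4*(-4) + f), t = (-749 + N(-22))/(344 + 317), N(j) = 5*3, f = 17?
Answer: -1233907902/661 ≈ -1.8667e+6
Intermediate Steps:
N(j) = 15
t = -734/661 (t = (-749 + 15)/(344 + 317) = -734/661 ≈ -1.1104)
J(L, y) = 66*L (J(L, y) = (L + L)*(-4*(-4) + 17) = (2*L)*(16 + 17) = (2*L)*33 = 66*L)
1413*(J(-20, 14) + t) = 1413*(66*(-20) - 734/661) = 1413*(-1320 - 734/661) = 1413*(-873254/661) = -1233907902/661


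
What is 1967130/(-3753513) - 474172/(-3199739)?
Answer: -501610201426/1334473548123 ≈ -0.37589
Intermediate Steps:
1967130/(-3753513) - 474172/(-3199739) = 1967130*(-1/3753513) - 474172*(-1/3199739) = -218570/417057 + 474172/3199739 = -501610201426/1334473548123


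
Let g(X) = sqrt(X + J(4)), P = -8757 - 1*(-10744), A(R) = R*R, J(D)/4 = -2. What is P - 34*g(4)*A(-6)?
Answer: 1987 - 2448*I ≈ 1987.0 - 2448.0*I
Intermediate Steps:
J(D) = -8 (J(D) = 4*(-2) = -8)
A(R) = R**2
P = 1987 (P = -8757 + 10744 = 1987)
g(X) = sqrt(-8 + X) (g(X) = sqrt(X - 8) = sqrt(-8 + X))
P - 34*g(4)*A(-6) = 1987 - 34*sqrt(-8 + 4)*(-6)**2 = 1987 - 34*sqrt(-4)*36 = 1987 - 34*(2*I)*36 = 1987 - 68*I*36 = 1987 - 2448*I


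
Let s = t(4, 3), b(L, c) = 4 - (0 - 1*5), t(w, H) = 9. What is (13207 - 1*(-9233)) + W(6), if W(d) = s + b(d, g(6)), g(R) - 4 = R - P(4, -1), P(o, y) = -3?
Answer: 22458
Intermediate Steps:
g(R) = 7 + R (g(R) = 4 + (R - 1*(-3)) = 4 + (R + 3) = 4 + (3 + R) = 7 + R)
b(L, c) = 9 (b(L, c) = 4 - (0 - 5) = 4 - 1*(-5) = 4 + 5 = 9)
s = 9
W(d) = 18 (W(d) = 9 + 9 = 18)
(13207 - 1*(-9233)) + W(6) = (13207 - 1*(-9233)) + 18 = (13207 + 9233) + 18 = 22440 + 18 = 22458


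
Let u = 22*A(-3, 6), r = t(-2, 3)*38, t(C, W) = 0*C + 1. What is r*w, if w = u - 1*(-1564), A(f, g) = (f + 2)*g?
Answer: 54416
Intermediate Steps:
A(f, g) = g*(2 + f) (A(f, g) = (2 + f)*g = g*(2 + f))
t(C, W) = 1 (t(C, W) = 0 + 1 = 1)
r = 38 (r = 1*38 = 38)
u = -132 (u = 22*(6*(2 - 3)) = 22*(6*(-1)) = 22*(-6) = -132)
w = 1432 (w = -132 - 1*(-1564) = -132 + 1564 = 1432)
r*w = 38*1432 = 54416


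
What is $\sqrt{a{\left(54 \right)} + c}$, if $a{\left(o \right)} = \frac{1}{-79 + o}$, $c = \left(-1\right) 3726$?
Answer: $\frac{i \sqrt{93151}}{5} \approx 61.041 i$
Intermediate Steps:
$c = -3726$
$\sqrt{a{\left(54 \right)} + c} = \sqrt{\frac{1}{-79 + 54} - 3726} = \sqrt{\frac{1}{-25} - 3726} = \sqrt{- \frac{1}{25} - 3726} = \sqrt{- \frac{93151}{25}} = \frac{i \sqrt{93151}}{5}$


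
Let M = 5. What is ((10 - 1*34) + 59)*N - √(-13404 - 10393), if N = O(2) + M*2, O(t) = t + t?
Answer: 490 - I*√23797 ≈ 490.0 - 154.26*I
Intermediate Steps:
O(t) = 2*t
N = 14 (N = 2*2 + 5*2 = 4 + 10 = 14)
((10 - 1*34) + 59)*N - √(-13404 - 10393) = ((10 - 1*34) + 59)*14 - √(-13404 - 10393) = ((10 - 34) + 59)*14 - √(-23797) = (-24 + 59)*14 - I*√23797 = 35*14 - I*√23797 = 490 - I*√23797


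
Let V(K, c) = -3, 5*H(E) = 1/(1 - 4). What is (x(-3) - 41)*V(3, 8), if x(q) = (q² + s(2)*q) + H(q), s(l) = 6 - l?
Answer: 661/5 ≈ 132.20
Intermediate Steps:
H(E) = -1/15 (H(E) = 1/(5*(1 - 4)) = (⅕)/(-3) = (⅕)*(-⅓) = -1/15)
x(q) = -1/15 + q² + 4*q (x(q) = (q² + (6 - 1*2)*q) - 1/15 = (q² + (6 - 2)*q) - 1/15 = (q² + 4*q) - 1/15 = -1/15 + q² + 4*q)
(x(-3) - 41)*V(3, 8) = ((-1/15 + (-3)² + 4*(-3)) - 41)*(-3) = ((-1/15 + 9 - 12) - 41)*(-3) = (-46/15 - 41)*(-3) = -661/15*(-3) = 661/5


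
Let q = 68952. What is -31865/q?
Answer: -31865/68952 ≈ -0.46213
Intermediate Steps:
-31865/q = -31865/68952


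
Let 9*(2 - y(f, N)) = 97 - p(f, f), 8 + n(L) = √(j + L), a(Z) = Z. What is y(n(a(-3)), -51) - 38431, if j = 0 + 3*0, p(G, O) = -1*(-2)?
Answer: -345956/9 ≈ -38440.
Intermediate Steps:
p(G, O) = 2
j = 0 (j = 0 + 0 = 0)
n(L) = -8 + √L (n(L) = -8 + √(0 + L) = -8 + √L)
y(f, N) = -77/9 (y(f, N) = 2 - (97 - 1*2)/9 = 2 - (97 - 2)/9 = 2 - ⅑*95 = 2 - 95/9 = -77/9)
y(n(a(-3)), -51) - 38431 = -77/9 - 38431 = -345956/9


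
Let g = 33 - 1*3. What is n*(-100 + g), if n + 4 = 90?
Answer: -6020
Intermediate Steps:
n = 86 (n = -4 + 90 = 86)
g = 30 (g = 33 - 3 = 30)
n*(-100 + g) = 86*(-100 + 30) = 86*(-70) = -6020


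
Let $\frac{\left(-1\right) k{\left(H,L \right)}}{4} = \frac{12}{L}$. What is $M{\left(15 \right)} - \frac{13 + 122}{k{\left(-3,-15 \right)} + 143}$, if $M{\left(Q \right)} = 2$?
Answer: $\frac{787}{731} \approx 1.0766$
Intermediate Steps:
$k{\left(H,L \right)} = - \frac{48}{L}$ ($k{\left(H,L \right)} = - 4 \frac{12}{L} = - \frac{48}{L}$)
$M{\left(15 \right)} - \frac{13 + 122}{k{\left(-3,-15 \right)} + 143} = 2 - \frac{13 + 122}{- \frac{48}{-15} + 143} = 2 - \frac{135}{\left(-48\right) \left(- \frac{1}{15}\right) + 143} = 2 - \frac{135}{\frac{16}{5} + 143} = 2 - \frac{135}{\frac{731}{5}} = 2 - 135 \cdot \frac{5}{731} = 2 - \frac{675}{731} = \frac{787}{731}$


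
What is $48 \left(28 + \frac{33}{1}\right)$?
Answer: $2928$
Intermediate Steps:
$48 \left(28 + \frac{33}{1}\right) = 48 \left(28 + 33 \cdot 1\right) = 48 \left(28 + 33\right) = 48 \cdot 61 = 2928$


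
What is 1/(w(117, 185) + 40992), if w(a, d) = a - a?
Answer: 1/40992 ≈ 2.4395e-5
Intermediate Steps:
w(a, d) = 0
1/(w(117, 185) + 40992) = 1/(0 + 40992) = 1/40992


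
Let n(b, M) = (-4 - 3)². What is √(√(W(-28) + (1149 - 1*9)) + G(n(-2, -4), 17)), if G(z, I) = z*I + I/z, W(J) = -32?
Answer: √(40834 + 98*√277)/7 ≈ 29.439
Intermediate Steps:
n(b, M) = 49 (n(b, M) = (-7)² = 49)
G(z, I) = I*z + I/z
√(√(W(-28) + (1149 - 1*9)) + G(n(-2, -4), 17)) = √(√(-32 + (1149 - 1*9)) + (17*49 + 17/49)) = √(√(-32 + (1149 - 9)) + (833 + 17*(1/49))) = √(√(-32 + 1140) + (833 + 17/49)) = √(√1108 + 40834/49) = √(2*√277 + 40834/49) = √(40834/49 + 2*√277)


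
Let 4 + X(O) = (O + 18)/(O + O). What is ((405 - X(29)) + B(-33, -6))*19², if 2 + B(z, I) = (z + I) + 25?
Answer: 8211667/58 ≈ 1.4158e+5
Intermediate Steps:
B(z, I) = 23 + I + z (B(z, I) = -2 + ((z + I) + 25) = -2 + ((I + z) + 25) = -2 + (25 + I + z) = 23 + I + z)
X(O) = -4 + (18 + O)/(2*O) (X(O) = -4 + (O + 18)/(O + O) = -4 + (18 + O)/((2*O)) = -4 + (18 + O)*(1/(2*O)) = -4 + (18 + O)/(2*O))
((405 - X(29)) + B(-33, -6))*19² = ((405 - (-7/2 + 9/29)) + (23 - 6 - 33))*19² = ((405 - (-7/2 + 9*(1/29))) - 16)*361 = ((405 - (-7/2 + 9/29)) - 16)*361 = ((405 - 1*(-185/58)) - 16)*361 = ((405 + 185/58) - 16)*361 = (23675/58 - 16)*361 = (22747/58)*361 = 8211667/58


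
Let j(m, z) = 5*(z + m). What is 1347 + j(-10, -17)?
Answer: 1212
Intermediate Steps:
j(m, z) = 5*m + 5*z (j(m, z) = 5*(m + z) = 5*m + 5*z)
1347 + j(-10, -17) = 1347 + (5*(-10) + 5*(-17)) = 1347 + (-50 - 85) = 1347 - 135 = 1212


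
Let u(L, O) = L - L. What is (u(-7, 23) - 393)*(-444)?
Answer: 174492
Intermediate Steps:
u(L, O) = 0
(u(-7, 23) - 393)*(-444) = (0 - 393)*(-444) = -393*(-444) = 174492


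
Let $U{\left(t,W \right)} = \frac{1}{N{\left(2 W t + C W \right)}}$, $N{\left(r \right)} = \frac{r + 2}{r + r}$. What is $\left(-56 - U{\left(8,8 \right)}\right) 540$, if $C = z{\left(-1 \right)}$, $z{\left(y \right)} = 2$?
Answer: $- \frac{2285280}{73} \approx -31305.0$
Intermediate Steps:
$C = 2$
$N{\left(r \right)} = \frac{2 + r}{2 r}$
$U{\left(t,W \right)} = \frac{2 \left(2 W + 2 W t\right)}{2 + 2 W + 2 W t}$ ($U{\left(t,W \right)} = \frac{1}{\frac{1}{2} \frac{1}{2 W t + 2 W} \left(2 + \left(2 W t + 2 W\right)\right)} = \frac{1}{\frac{1}{2} \frac{1}{2 W + 2 W t} \left(2 + \left(2 W + 2 W t\right)\right)} = \frac{1}{\frac{1}{2} \frac{1}{2 W + 2 W t} \left(2 + 2 W + 2 W t\right)} = \frac{2 \left(2 W + 2 W t\right)}{2 + 2 W + 2 W t}$)
$\left(-56 - U{\left(8,8 \right)}\right) 540 = \left(-56 - 2 \cdot 8 \frac{1}{1 + 8 \left(1 + 8\right)} \left(1 + 8\right)\right) 540 = \left(-56 - 2 \cdot 8 \frac{1}{1 + 8 \cdot 9} \cdot 9\right) 540 = \left(-56 - 2 \cdot 8 \frac{1}{1 + 72} \cdot 9\right) 540 = \left(-56 - 2 \cdot 8 \cdot \frac{1}{73} \cdot 9\right) 540 = \left(-56 - \frac{144}{73}\right) 540 = \left(- \frac{4232}{73}\right) 540 = - \frac{2285280}{73}$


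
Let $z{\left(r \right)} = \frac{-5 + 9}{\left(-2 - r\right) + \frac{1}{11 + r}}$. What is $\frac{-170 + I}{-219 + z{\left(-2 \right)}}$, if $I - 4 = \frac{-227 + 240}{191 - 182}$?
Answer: $\frac{1481}{1647} \approx 0.89921$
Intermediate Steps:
$I = \frac{49}{9}$ ($I = 4 + \frac{-227 + 240}{191 - 182} = 4 + \frac{13}{9} = \frac{49}{9} \approx 5.4444$)
$z{\left(r \right)} = \frac{4}{-2 + \frac{1}{11 + r} - r}$
$\frac{-170 + I}{-219 + z{\left(-2 \right)}} = \frac{-170 + \frac{49}{9}}{-219 + \frac{4 \left(-11 - -2\right)}{21 + \left(-2\right)^{2} + 13 \left(-2\right)}} = - \frac{1481}{9 \left(-219 + \frac{4 \left(-11 + 2\right)}{21 + 4 - 26}\right)} = - \frac{1481}{9 \left(-219 + 4 \frac{1}{-1} \left(-9\right)\right)} = - \frac{1481}{9 \left(-219 + 4 \left(-1\right) \left(-9\right)\right)} = - \frac{1481}{9 \left(-219 + 36\right)} = - \frac{1481}{9 \left(-183\right)} = \left(- \frac{1481}{9}\right) \left(- \frac{1}{183}\right) = \frac{1481}{1647}$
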